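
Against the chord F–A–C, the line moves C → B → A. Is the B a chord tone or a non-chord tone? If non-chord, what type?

The harmony at that moment is F major triad (F, A, C); B is not a chord tone.
It is approached by step down from C and left by step down to A.
Step in, step out in the same direction — a passing tone.

Non-chord tone — a passing tone.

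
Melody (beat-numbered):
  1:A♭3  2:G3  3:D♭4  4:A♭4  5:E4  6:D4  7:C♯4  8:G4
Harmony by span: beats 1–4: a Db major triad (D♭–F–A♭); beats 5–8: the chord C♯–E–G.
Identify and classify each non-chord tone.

G3 (beat 2) — escape tone; D4 (beat 6) — passing tone.

The harmony at that moment is D♭ major triad (D♭, F, A♭); G3 is not a chord tone.
It is approached by step down from A♭3 and left by leap up to D♭4.
Step in, leap out — an escape tone.
The harmony at that moment is C♯ diminished triad (C♯, E, G); D4 is not a chord tone.
It is approached by step down from E4 and left by step down to C♯4.
Step in, step out in the same direction — a passing tone.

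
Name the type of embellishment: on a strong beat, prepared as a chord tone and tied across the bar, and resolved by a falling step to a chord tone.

Approach: by preparation — the pitch is first a chord tone, then held (tied or repeated) while the harmony changes under it. Departure: down by step. Metric position: strong.
A prepared dissonance that resolves downward by step — a suspension. (The same figure resolving upward would be a retardation.)

Suspension.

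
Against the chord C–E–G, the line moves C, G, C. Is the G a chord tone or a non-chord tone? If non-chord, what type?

Chord tone (the fifth of C major triad).

C major triad contains C, E, G; G is the fifth, so it is a chord tone.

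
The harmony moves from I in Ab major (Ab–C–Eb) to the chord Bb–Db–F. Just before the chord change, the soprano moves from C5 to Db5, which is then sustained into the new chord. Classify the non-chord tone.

The harmony at that moment is Ab major triad (Ab, C, Eb); Db5 is not a chord tone.
It is approached by step up from C5 and then sustained as the same pitch into the next harmony.
Arriving early and becoming a chord tone when the harmony changes — an anticipation.

Db5 is an anticipation.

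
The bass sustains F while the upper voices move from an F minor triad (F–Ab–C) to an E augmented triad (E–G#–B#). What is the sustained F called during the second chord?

Pedal tone (pedal point).

The harmony at that moment is E augmented triad (E, G#, B#); F is not a chord tone.
It is held over (the same pitch as the preceding F) and then sustained as the same pitch into the next harmony.
Sustained through a change of harmony — a pedal tone.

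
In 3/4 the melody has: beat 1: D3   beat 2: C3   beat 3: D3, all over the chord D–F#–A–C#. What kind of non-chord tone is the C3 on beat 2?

Lower neighbor tone.

The harmony at that moment is D major seventh chord (D, F#, A, C#); C3 is not a chord tone.
It is approached by step down from D3 and left by step up to D3.
Step away and step back to the same note — a neighbor tone (lower neighbor).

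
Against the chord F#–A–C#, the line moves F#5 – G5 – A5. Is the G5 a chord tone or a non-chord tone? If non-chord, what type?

The harmony at that moment is F# minor triad (F#, A, C#); G5 is not a chord tone.
It is approached by step up from F#5 and left by step up to A5.
Step in, step out in the same direction — a passing tone.

Non-chord tone — a passing tone.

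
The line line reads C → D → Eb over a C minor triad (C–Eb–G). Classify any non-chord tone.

D is a passing tone.

The harmony at that moment is C minor triad (C, Eb, G); D is not a chord tone.
It is approached by step up from C and left by step up to Eb.
Step in, step out in the same direction — a passing tone.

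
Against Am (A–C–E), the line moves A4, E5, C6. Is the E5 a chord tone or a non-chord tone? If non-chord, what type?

A minor triad contains A, C, E; E is the fifth, so it is a chord tone.

Chord tone (the fifth of A minor triad).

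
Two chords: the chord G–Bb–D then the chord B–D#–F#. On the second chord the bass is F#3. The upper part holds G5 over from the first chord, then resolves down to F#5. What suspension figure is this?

9–8 suspension.

At the second chord the bass is F#3. The suspended G5 lies a ninth above the bass; after resolving down by step to F#5, the interval above the bass becomes an octave.
Suspension figures are named by those two intervals: 9–8.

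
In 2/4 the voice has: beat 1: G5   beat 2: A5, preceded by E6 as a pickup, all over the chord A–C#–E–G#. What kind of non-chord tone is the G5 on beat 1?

The harmony at that moment is A major seventh chord (A, C#, E, G#); G5 is not a chord tone.
It is approached by leap down from E6 and left by step up to A5.
Leap in, step out, metrically accented — an appoggiatura.

Appoggiatura.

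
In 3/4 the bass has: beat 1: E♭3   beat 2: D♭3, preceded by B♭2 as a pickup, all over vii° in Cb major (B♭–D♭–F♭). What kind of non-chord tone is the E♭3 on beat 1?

Appoggiatura.

The harmony at that moment is B♭ diminished triad (B♭, D♭, F♭); E♭3 is not a chord tone.
It is approached by leap up from B♭2 and left by step down to D♭3.
Leap in, step out, metrically accented — an appoggiatura.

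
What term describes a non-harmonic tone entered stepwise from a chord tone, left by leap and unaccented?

Approach: by step. Departure: by leap. Metric position: weak.
Step in, leap out, from a weak position — an escape tone (échappée). (It is the mirror image of the appoggiatura, which leaps in and steps out on a strong beat.)

Escape tone.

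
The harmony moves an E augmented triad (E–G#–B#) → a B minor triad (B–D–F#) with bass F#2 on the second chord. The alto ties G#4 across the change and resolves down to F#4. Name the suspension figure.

9–8 suspension.

At the second chord the bass is F#2. The suspended G#4 lies a ninth above the bass; after resolving down by step to F#4, the interval above the bass becomes an octave.
Suspension figures are named by those two intervals: 9–8.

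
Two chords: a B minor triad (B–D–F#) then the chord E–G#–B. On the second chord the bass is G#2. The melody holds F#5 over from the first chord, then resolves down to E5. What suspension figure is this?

7–6 suspension.

At the second chord the bass is G#2. The suspended F#5 lies a seventh above the bass; after resolving down by step to E5, the interval above the bass becomes a sixth.
Suspension figures are named by those two intervals: 7–6.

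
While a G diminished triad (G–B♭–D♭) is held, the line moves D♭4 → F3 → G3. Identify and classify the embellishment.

The harmony at that moment is G diminished triad (G, B♭, D♭); F3 is not a chord tone.
It is approached by leap down from D♭4 and left by step up to G3.
Leap in, step out — an appoggiatura.

F3 is an appoggiatura.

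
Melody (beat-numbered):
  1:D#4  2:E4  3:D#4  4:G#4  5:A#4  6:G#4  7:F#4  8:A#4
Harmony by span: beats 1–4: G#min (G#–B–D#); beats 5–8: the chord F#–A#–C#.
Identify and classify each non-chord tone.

E4 (beat 2) — neighbor tone; G#4 (beat 6) — passing tone.

The harmony at that moment is G# minor triad (G#, B, D#); E4 is not a chord tone.
It is approached by step up from D#4 and left by step down to D#4.
Step away and step back to the same note — a neighbor tone (upper neighbor).
The harmony at that moment is F# major triad (F#, A#, C#); G#4 is not a chord tone.
It is approached by step down from A#4 and left by step down to F#4.
Step in, step out in the same direction — a passing tone.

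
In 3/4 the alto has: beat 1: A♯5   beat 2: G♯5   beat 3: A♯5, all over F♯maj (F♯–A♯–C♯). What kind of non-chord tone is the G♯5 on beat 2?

The harmony at that moment is F♯ major triad (F♯, A♯, C♯); G♯5 is not a chord tone.
It is approached by step down from A♯5 and left by step up to A♯5.
Step away and step back to the same note — a neighbor tone (lower neighbor).

Lower neighbor tone.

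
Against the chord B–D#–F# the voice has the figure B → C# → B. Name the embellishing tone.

C# is a neighbor tone.

The harmony at that moment is B major triad (B, D#, F#); C# is not a chord tone.
It is approached by step up from B and left by step down to B.
Step away and step back to the same note — a neighbor tone (upper neighbor).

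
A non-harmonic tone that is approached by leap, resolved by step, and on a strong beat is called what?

Appoggiatura.

Approach: by leap. Departure: by step. Metric position: strong.
Leap in, step out, in a metrically strong position — an appoggiatura. (It is the mirror image of the escape tone, which steps in and leaps out from a weak position.)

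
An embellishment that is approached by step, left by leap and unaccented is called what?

Approach: by step. Departure: by leap. Metric position: weak.
Step in, leap out, from a weak position — an escape tone (échappée). (It is the mirror image of the appoggiatura, which leaps in and steps out on a strong beat.)

Escape tone.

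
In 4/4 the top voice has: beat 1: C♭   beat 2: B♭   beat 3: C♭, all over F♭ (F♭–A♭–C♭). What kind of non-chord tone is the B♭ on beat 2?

The harmony at that moment is F♭ major triad (F♭, A♭, C♭); B♭ is not a chord tone.
It is approached by step down from C♭ and left by step up to C♭.
Step away and step back to the same note — a neighbor tone (lower neighbor).

Lower neighbor tone.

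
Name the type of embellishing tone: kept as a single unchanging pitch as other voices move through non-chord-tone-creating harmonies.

Pedal tone.

Approach: none. Departure: none — a single pitch is sustained while the chords change around it, passing through harmonies that do not contain it.
No melodic motion at all; the dissonance is created entirely by the moving harmonies against the stationary note — a pedal tone (pedal point).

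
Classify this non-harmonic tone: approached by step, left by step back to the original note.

Neighbor tone.

Approach: by step. Departure: by step in the opposite direction, back to the starting pitch.
Stepwise on both sides but reversing to return to the same chord tone — a neighbor tone. (Had it continued onward in the same direction it would be a passing tone instead.)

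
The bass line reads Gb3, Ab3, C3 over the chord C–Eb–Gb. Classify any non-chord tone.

The harmony at that moment is C diminished triad (C, Eb, Gb); Ab3 is not a chord tone.
It is approached by step up from Gb3 and left by leap down to C3.
Step in, leap out — an escape tone.

Ab3 is an escape tone.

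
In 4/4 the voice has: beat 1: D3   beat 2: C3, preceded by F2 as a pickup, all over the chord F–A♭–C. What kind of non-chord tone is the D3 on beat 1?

Appoggiatura.

The harmony at that moment is F minor triad (F, A♭, C); D3 is not a chord tone.
It is approached by leap up from F2 and left by step down to C3.
Leap in, step out, metrically accented — an appoggiatura.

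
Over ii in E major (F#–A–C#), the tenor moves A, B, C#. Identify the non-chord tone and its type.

The harmony at that moment is F# minor triad (F#, A, C#); B is not a chord tone.
It is approached by step up from A and left by step up to C#.
Step in, step out in the same direction — a passing tone.

B is a passing tone.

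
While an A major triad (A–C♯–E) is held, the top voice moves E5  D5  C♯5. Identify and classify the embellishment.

D5 is a passing tone.

The harmony at that moment is A major triad (A, C♯, E); D5 is not a chord tone.
It is approached by step down from E5 and left by step down to C♯5.
Step in, step out in the same direction — a passing tone.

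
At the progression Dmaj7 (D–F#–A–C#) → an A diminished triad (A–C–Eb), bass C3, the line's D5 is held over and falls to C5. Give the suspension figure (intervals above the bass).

9–8 suspension.

At the second chord the bass is C3. The suspended D5 lies a ninth above the bass; after resolving down by step to C5, the interval above the bass becomes an octave.
Suspension figures are named by those two intervals: 9–8.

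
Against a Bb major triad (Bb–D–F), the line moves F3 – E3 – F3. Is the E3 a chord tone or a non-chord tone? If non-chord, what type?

The harmony at that moment is Bb major triad (Bb, D, F); E3 is not a chord tone.
It is approached by step down from F3 and left by step up to F3.
Step away and step back to the same note — a neighbor tone (lower neighbor).

Non-chord tone — a neighbor tone.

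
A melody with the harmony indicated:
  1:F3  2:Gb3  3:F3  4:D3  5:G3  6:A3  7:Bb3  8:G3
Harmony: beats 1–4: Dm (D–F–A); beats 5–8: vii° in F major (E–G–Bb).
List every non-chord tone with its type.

Gb3 (beat 2) — neighbor tone; A3 (beat 6) — passing tone.

The harmony at that moment is D minor triad (D, F, A); Gb3 is not a chord tone.
It is approached by step up from F3 and left by step down to F3.
Step away and step back to the same note — a neighbor tone (upper neighbor).
The harmony at that moment is E diminished triad (E, G, Bb); A3 is not a chord tone.
It is approached by step up from G3 and left by step up to Bb3.
Step in, step out in the same direction — a passing tone.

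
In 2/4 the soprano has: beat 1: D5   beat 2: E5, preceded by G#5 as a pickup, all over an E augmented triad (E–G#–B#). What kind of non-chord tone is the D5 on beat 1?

The harmony at that moment is E augmented triad (E, G#, B#); D5 is not a chord tone.
It is approached by leap down from G#5 and left by step up to E5.
Leap in, step out, metrically accented — an appoggiatura.

Appoggiatura.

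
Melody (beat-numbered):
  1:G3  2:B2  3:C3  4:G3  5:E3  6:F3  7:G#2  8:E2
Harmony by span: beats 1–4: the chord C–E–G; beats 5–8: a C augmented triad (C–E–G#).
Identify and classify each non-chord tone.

The harmony at that moment is C major triad (C, E, G); B2 is not a chord tone.
It is approached by leap down from G3 and left by step up to C3.
Leap in, step out — an appoggiatura.
The harmony at that moment is C augmented triad (C, E, G#); F3 is not a chord tone.
It is approached by step up from E3 and left by leap down to G#2.
Step in, leap out — an escape tone.

B2 (beat 2) — appoggiatura; F3 (beat 6) — escape tone.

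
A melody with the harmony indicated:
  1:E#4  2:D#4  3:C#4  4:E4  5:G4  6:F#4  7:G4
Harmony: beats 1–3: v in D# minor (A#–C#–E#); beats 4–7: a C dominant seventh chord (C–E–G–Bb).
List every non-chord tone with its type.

D#4 (beat 2) — passing tone; F#4 (beat 6) — neighbor tone.

The harmony at that moment is A# minor triad (A#, C#, E#); D#4 is not a chord tone.
It is approached by step down from E#4 and left by step down to C#4.
Step in, step out in the same direction — a passing tone.
The harmony at that moment is C dominant seventh chord (C, E, G, Bb); F#4 is not a chord tone.
It is approached by step down from G4 and left by step up to G4.
Step away and step back to the same note — a neighbor tone (lower neighbor).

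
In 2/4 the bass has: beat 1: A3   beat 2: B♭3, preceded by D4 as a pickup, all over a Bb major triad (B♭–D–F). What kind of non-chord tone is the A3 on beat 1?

The harmony at that moment is B♭ major triad (B♭, D, F); A3 is not a chord tone.
It is approached by leap down from D4 and left by step up to B♭3.
Leap in, step out, metrically accented — an appoggiatura.

Appoggiatura.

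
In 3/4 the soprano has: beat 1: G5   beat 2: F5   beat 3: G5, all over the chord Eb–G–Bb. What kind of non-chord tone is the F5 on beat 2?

The harmony at that moment is Eb major triad (Eb, G, Bb); F5 is not a chord tone.
It is approached by step down from G5 and left by step up to G5.
Step away and step back to the same note — a neighbor tone (lower neighbor).

Lower neighbor tone.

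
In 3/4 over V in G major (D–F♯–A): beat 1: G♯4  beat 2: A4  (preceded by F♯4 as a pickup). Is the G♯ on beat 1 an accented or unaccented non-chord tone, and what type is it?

The harmony at that moment is D major triad (D, F♯, A); G♯4 is not a chord tone.
It is approached by step up from F♯4 and left by step up to A4.
Step in, step out in the same direction — a passing tone.
It falls on the downbeat, so it is accented.

Accented passing tone.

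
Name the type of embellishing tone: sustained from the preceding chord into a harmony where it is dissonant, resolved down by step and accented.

Suspension.

Approach: by preparation — the pitch is first a chord tone, then held (tied or repeated) while the harmony changes under it. Departure: down by step. Metric position: strong.
A prepared dissonance that resolves downward by step — a suspension. (The same figure resolving upward would be a retardation.)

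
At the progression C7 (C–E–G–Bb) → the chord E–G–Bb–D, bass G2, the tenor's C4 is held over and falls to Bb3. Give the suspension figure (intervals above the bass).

At the second chord the bass is G2. The suspended C4 lies a fourth above the bass; after resolving down by step to Bb3, the interval above the bass becomes a third.
Suspension figures are named by those two intervals: 4–3.

4–3 suspension.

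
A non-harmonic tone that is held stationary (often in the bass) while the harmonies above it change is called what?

Approach: none. Departure: none — a single pitch is sustained while the chords change around it, passing through harmonies that do not contain it.
No melodic motion at all; the dissonance is created entirely by the moving harmonies against the stationary note — a pedal tone (pedal point).

Pedal tone.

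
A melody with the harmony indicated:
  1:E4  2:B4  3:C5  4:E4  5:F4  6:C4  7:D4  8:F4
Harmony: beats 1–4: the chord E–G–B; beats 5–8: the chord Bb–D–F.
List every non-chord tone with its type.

C5 (beat 3) — escape tone; C4 (beat 6) — appoggiatura.

The harmony at that moment is E minor triad (E, G, B); C5 is not a chord tone.
It is approached by step up from B4 and left by leap down to E4.
Step in, leap out — an escape tone.
The harmony at that moment is Bb major triad (Bb, D, F); C4 is not a chord tone.
It is approached by leap down from F4 and left by step up to D4.
Leap in, step out — an appoggiatura.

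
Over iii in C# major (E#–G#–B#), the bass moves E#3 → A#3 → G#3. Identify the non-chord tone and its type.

The harmony at that moment is E# minor triad (E#, G#, B#); A#3 is not a chord tone.
It is approached by leap up from E#3 and left by step down to G#3.
Leap in, step out — an appoggiatura.

A#3 is an appoggiatura.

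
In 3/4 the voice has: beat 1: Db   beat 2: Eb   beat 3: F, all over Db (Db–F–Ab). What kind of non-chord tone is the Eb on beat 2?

The harmony at that moment is Db major triad (Db, F, Ab); Eb is not a chord tone.
It is approached by step up from Db and left by step up to F.
Step in, step out in the same direction — a passing tone.

Passing tone.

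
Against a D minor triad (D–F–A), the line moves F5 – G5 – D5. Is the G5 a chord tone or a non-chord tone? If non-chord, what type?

Non-chord tone — an escape tone.

The harmony at that moment is D minor triad (D, F, A); G5 is not a chord tone.
It is approached by step up from F5 and left by leap down to D5.
Step in, leap out — an escape tone.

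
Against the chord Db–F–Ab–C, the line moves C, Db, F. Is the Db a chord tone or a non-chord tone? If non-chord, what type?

Db major seventh chord contains Db, F, Ab, C; Db is the root, so it is a chord tone.

Chord tone (the root of Db major seventh chord).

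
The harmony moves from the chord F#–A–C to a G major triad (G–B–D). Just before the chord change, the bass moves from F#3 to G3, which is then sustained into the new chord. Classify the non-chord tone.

The harmony at that moment is F# diminished triad (F#, A, C); G3 is not a chord tone.
It is approached by step up from F#3 and then sustained as the same pitch into the next harmony.
Arriving early and becoming a chord tone when the harmony changes — an anticipation.

G3 is an anticipation.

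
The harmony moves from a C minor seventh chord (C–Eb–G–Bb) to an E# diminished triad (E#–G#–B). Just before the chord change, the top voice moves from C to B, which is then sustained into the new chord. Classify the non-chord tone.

The harmony at that moment is C minor seventh chord (C, Eb, G, Bb); B is not a chord tone.
It is approached by step down from C and then sustained as the same pitch into the next harmony.
Arriving early and becoming a chord tone when the harmony changes — an anticipation.

B is an anticipation.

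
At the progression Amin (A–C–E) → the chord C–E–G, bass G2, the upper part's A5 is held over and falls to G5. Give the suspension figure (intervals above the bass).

At the second chord the bass is G2. The suspended A5 lies a ninth above the bass; after resolving down by step to G5, the interval above the bass becomes an octave.
Suspension figures are named by those two intervals: 9–8.

9–8 suspension.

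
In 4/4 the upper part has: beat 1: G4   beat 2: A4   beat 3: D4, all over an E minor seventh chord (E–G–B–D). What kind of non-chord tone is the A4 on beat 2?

Escape tone.

The harmony at that moment is E minor seventh chord (E, G, B, D); A4 is not a chord tone.
It is approached by step up from G4 and left by leap down to D4.
Step in, leap out, on a weak beat — an escape tone.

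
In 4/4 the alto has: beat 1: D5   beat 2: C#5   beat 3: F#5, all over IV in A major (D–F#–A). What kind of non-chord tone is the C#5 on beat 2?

The harmony at that moment is D major triad (D, F#, A); C#5 is not a chord tone.
It is approached by step down from D5 and left by leap up to F#5.
Step in, leap out, on a weak beat — an escape tone.

Escape tone.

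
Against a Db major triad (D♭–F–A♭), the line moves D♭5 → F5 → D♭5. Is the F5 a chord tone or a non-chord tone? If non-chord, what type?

Db major triad contains D♭, F, A♭; F is the third, so it is a chord tone.

Chord tone (the third of Db major triad).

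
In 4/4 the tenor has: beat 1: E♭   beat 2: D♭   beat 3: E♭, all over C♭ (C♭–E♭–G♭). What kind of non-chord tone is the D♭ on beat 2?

Lower neighbor tone.

The harmony at that moment is C♭ major triad (C♭, E♭, G♭); D♭ is not a chord tone.
It is approached by step down from E♭ and left by step up to E♭.
Step away and step back to the same note — a neighbor tone (lower neighbor).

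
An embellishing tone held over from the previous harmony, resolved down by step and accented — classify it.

Suspension.

Approach: by preparation — the pitch is first a chord tone, then held (tied or repeated) while the harmony changes under it. Departure: down by step. Metric position: strong.
A prepared dissonance that resolves downward by step — a suspension. (The same figure resolving upward would be a retardation.)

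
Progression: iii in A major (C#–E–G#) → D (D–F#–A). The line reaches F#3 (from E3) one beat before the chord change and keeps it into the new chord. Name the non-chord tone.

F#3 is an anticipation.

The harmony at that moment is C# minor triad (C#, E, G#); F#3 is not a chord tone.
It is approached by step up from E3 and then sustained as the same pitch into the next harmony.
Arriving early and becoming a chord tone when the harmony changes — an anticipation.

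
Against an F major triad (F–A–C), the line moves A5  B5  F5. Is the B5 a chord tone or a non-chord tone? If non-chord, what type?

The harmony at that moment is F major triad (F, A, C); B5 is not a chord tone.
It is approached by step up from A5 and left by leap down to F5.
Step in, leap out — an escape tone.

Non-chord tone — an escape tone.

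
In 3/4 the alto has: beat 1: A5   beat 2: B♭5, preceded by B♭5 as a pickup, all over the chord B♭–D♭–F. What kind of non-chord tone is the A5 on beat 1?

The harmony at that moment is B♭ minor triad (B♭, D♭, F); A5 is not a chord tone.
It is approached by step down from B♭5 and left by step up to B♭5.
Step away and step back to the same note — a neighbor tone (lower neighbor).

Lower neighbor tone.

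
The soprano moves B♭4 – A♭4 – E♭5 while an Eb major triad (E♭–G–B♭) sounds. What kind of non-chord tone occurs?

The harmony at that moment is E♭ major triad (E♭, G, B♭); A♭4 is not a chord tone.
It is approached by step down from B♭4 and left by leap up to E♭5.
Step in, leap out — an escape tone.

A♭4 is an escape tone.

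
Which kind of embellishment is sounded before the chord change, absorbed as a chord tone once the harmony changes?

Approach: ahead of the chord change (typically by step), so it is dissonant against the current harmony. Departure: none — the same pitch is restated or held and is a chord tone of the new harmony.
Dissonant first, consonant once the harmony catches up: the note simply arrives early — an anticipation. (The reverse timing, consonant first and dissonant after the change, would be a suspension or retardation.)

Anticipation.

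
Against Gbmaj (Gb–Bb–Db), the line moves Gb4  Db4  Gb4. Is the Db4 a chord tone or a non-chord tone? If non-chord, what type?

Gb major triad contains Gb, Bb, Db; Db is the fifth, so it is a chord tone.

Chord tone (the fifth of Gb major triad).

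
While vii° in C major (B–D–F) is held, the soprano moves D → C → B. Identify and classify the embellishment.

The harmony at that moment is B diminished triad (B, D, F); C is not a chord tone.
It is approached by step down from D and left by step down to B.
Step in, step out in the same direction — a passing tone.

C is a passing tone.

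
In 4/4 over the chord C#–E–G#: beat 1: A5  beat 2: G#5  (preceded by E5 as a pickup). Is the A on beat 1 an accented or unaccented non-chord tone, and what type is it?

Accented appoggiatura.

The harmony at that moment is C# minor triad (C#, E, G#); A5 is not a chord tone.
It is approached by leap up from E5 and left by step down to G#5.
Leap in, step out — an appoggiatura.
It falls on the downbeat, so it is accented.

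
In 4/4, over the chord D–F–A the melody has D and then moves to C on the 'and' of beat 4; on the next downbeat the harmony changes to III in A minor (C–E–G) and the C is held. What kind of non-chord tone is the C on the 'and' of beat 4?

The harmony at that moment is D minor triad (D, F, A); C is not a chord tone.
It is approached by step down from D and then sustained as the same pitch into the next harmony.
Arriving early and becoming a chord tone when the harmony changes — an anticipation.

Anticipation.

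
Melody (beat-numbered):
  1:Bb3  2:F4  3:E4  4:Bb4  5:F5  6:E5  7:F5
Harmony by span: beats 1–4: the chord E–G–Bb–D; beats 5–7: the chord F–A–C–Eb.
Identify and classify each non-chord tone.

F4 (beat 2) — appoggiatura; E5 (beat 6) — neighbor tone.

The harmony at that moment is E half-diminished seventh chord (E, G, Bb, D); F4 is not a chord tone.
It is approached by leap up from Bb3 and left by step down to E4.
Leap in, step out — an appoggiatura.
The harmony at that moment is F dominant seventh chord (F, A, C, Eb); E5 is not a chord tone.
It is approached by step down from F5 and left by step up to F5.
Step away and step back to the same note — a neighbor tone (lower neighbor).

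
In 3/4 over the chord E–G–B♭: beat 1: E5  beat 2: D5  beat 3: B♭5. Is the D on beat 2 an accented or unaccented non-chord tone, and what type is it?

Unaccented escape tone.

The harmony at that moment is E diminished triad (E, G, B♭); D5 is not a chord tone.
It is approached by step down from E5 and left by leap up to B♭5.
Step in, leap out — an escape tone.
It falls on a weak beat, so it is unaccented.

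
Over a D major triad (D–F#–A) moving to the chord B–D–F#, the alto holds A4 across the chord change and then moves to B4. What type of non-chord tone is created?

A4 is a retardation.

The harmony at that moment is B minor triad (B, D, F#); A4 is not a chord tone.
It is held over (the same pitch as the preceding A4) and left by step up to B4.
Held over from the previous chord and resolving up by step — a retardation.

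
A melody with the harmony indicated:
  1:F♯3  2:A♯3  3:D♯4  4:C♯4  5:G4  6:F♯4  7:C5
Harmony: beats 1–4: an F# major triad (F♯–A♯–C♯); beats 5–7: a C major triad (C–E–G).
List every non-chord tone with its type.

D♯4 (beat 3) — appoggiatura; F♯4 (beat 6) — escape tone.

The harmony at that moment is F♯ major triad (F♯, A♯, C♯); D♯4 is not a chord tone.
It is approached by leap up from A♯3 and left by step down to C♯4.
Leap in, step out — an appoggiatura.
The harmony at that moment is C major triad (C, E, G); F♯4 is not a chord tone.
It is approached by step down from G4 and left by leap up to C5.
Step in, leap out — an escape tone.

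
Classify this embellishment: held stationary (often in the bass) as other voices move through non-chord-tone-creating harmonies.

Approach: none. Departure: none — a single pitch is sustained while the chords change around it, passing through harmonies that do not contain it.
No melodic motion at all; the dissonance is created entirely by the moving harmonies against the stationary note — a pedal tone (pedal point).

Pedal tone.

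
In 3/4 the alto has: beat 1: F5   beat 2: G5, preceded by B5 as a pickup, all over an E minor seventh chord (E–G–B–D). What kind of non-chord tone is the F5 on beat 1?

Appoggiatura.

The harmony at that moment is E minor seventh chord (E, G, B, D); F5 is not a chord tone.
It is approached by leap down from B5 and left by step up to G5.
Leap in, step out, metrically accented — an appoggiatura.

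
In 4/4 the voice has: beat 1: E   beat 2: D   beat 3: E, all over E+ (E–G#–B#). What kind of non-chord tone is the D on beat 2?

Lower neighbor tone.

The harmony at that moment is E augmented triad (E, G#, B#); D is not a chord tone.
It is approached by step down from E and left by step up to E.
Step away and step back to the same note — a neighbor tone (lower neighbor).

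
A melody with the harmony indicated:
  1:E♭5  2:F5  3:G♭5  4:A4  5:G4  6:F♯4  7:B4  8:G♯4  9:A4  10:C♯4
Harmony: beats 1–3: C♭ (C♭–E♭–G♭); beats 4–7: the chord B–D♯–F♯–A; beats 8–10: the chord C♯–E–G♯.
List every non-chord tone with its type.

F5 (beat 2) — passing tone; G4 (beat 5) — passing tone; A4 (beat 9) — escape tone.

The harmony at that moment is C♭ major triad (C♭, E♭, G♭); F5 is not a chord tone.
It is approached by step up from E♭5 and left by step up to G♭5.
Step in, step out in the same direction — a passing tone.
The harmony at that moment is B dominant seventh chord (B, D♯, F♯, A); G4 is not a chord tone.
It is approached by step down from A4 and left by step down to F♯4.
Step in, step out in the same direction — a passing tone.
The harmony at that moment is C♯ minor triad (C♯, E, G♯); A4 is not a chord tone.
It is approached by step up from G♯4 and left by leap down to C♯4.
Step in, leap out — an escape tone.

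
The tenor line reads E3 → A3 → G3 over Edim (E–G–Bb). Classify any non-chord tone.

A3 is an appoggiatura.

The harmony at that moment is E diminished triad (E, G, Bb); A3 is not a chord tone.
It is approached by leap up from E3 and left by step down to G3.
Leap in, step out — an appoggiatura.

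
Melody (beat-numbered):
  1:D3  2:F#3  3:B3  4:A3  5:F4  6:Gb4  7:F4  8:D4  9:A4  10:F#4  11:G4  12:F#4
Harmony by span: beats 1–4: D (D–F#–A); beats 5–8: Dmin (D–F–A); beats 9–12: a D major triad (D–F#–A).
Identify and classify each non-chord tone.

The harmony at that moment is D major triad (D, F#, A); B3 is not a chord tone.
It is approached by leap up from F#3 and left by step down to A3.
Leap in, step out — an appoggiatura.
The harmony at that moment is D minor triad (D, F, A); Gb4 is not a chord tone.
It is approached by step up from F4 and left by step down to F4.
Step away and step back to the same note — a neighbor tone (upper neighbor).
The harmony at that moment is D major triad (D, F#, A); G4 is not a chord tone.
It is approached by step up from F#4 and left by step down to F#4.
Step away and step back to the same note — a neighbor tone (upper neighbor).

B3 (beat 3) — appoggiatura; Gb4 (beat 6) — neighbor tone; G4 (beat 11) — neighbor tone.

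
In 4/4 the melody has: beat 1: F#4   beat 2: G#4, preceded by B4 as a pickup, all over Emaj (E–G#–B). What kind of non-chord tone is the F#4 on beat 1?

The harmony at that moment is E major triad (E, G#, B); F#4 is not a chord tone.
It is approached by leap down from B4 and left by step up to G#4.
Leap in, step out, metrically accented — an appoggiatura.

Appoggiatura.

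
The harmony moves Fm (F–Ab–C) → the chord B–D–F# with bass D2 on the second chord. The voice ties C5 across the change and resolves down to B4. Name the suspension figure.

7–6 suspension.

At the second chord the bass is D2. The suspended C5 lies a seventh above the bass; after resolving down by step to B4, the interval above the bass becomes a sixth.
Suspension figures are named by those two intervals: 7–6.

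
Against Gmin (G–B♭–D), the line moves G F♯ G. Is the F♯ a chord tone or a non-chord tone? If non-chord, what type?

Non-chord tone — a neighbor tone.

The harmony at that moment is G minor triad (G, B♭, D); F♯ is not a chord tone.
It is approached by step down from G and left by step up to G.
Step away and step back to the same note — a neighbor tone (lower neighbor).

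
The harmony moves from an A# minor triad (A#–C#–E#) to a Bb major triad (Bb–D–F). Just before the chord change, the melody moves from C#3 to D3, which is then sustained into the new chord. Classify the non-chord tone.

The harmony at that moment is A# minor triad (A#, C#, E#); D3 is not a chord tone.
It is approached by step up from C#3 and then sustained as the same pitch into the next harmony.
Arriving early and becoming a chord tone when the harmony changes — an anticipation.

D3 is an anticipation.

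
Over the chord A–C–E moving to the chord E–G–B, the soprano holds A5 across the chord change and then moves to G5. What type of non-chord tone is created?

The harmony at that moment is E minor triad (E, G, B); A5 is not a chord tone.
It is held over (the same pitch as the preceding A5) and left by step down to G5.
Held over from the previous chord and resolving down by step — a suspension.

A5 is a suspension.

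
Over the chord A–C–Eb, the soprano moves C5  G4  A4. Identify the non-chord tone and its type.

The harmony at that moment is A diminished triad (A, C, Eb); G4 is not a chord tone.
It is approached by leap down from C5 and left by step up to A4.
Leap in, step out — an appoggiatura.

G4 is an appoggiatura.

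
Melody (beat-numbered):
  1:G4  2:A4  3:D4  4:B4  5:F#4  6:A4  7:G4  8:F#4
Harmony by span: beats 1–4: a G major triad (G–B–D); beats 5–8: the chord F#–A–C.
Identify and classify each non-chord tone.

The harmony at that moment is G major triad (G, B, D); A4 is not a chord tone.
It is approached by step up from G4 and left by leap down to D4.
Step in, leap out — an escape tone.
The harmony at that moment is F# diminished triad (F#, A, C); G4 is not a chord tone.
It is approached by step down from A4 and left by step down to F#4.
Step in, step out in the same direction — a passing tone.

A4 (beat 2) — escape tone; G4 (beat 7) — passing tone.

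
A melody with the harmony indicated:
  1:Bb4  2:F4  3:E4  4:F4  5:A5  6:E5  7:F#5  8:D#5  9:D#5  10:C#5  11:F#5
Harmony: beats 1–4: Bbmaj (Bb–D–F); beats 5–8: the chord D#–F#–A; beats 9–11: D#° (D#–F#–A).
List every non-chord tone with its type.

The harmony at that moment is Bb major triad (Bb, D, F); E4 is not a chord tone.
It is approached by step down from F4 and left by step up to F4.
Step away and step back to the same note — a neighbor tone (lower neighbor).
The harmony at that moment is D# diminished triad (D#, F#, A); E5 is not a chord tone.
It is approached by leap down from A5 and left by step up to F#5.
Leap in, step out — an appoggiatura.
The harmony at that moment is D# diminished triad (D#, F#, A); C#5 is not a chord tone.
It is approached by step down from D#5 and left by leap up to F#5.
Step in, leap out — an escape tone.

E4 (beat 3) — neighbor tone; E5 (beat 6) — appoggiatura; C#5 (beat 10) — escape tone.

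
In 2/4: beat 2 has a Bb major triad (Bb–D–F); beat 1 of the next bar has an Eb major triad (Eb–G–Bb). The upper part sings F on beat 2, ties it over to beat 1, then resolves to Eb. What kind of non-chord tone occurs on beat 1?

Suspension.

The harmony at that moment is Eb major triad (Eb, G, Bb); F is not a chord tone.
It is held over (the same pitch as the preceding F) and left by step down to Eb.
Held over from the previous chord and resolving down by step — a suspension.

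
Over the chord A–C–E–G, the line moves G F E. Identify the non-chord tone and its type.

F is a passing tone.

The harmony at that moment is A minor seventh chord (A, C, E, G); F is not a chord tone.
It is approached by step down from G and left by step down to E.
Step in, step out in the same direction — a passing tone.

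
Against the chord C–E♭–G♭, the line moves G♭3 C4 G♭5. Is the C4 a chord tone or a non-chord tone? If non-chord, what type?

C diminished triad contains C, E♭, G♭; C is the root, so it is a chord tone.

Chord tone (the root of C diminished triad).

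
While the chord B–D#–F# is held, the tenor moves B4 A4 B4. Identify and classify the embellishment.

A4 is a neighbor tone.

The harmony at that moment is B major triad (B, D#, F#); A4 is not a chord tone.
It is approached by step down from B4 and left by step up to B4.
Step away and step back to the same note — a neighbor tone (lower neighbor).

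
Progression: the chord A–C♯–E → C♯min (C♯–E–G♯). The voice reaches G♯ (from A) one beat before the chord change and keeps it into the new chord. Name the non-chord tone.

G♯ is an anticipation.

The harmony at that moment is A major triad (A, C♯, E); G♯ is not a chord tone.
It is approached by step down from A and then sustained as the same pitch into the next harmony.
Arriving early and becoming a chord tone when the harmony changes — an anticipation.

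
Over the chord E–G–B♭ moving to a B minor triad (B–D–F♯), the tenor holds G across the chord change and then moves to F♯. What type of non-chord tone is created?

The harmony at that moment is B minor triad (B, D, F♯); G is not a chord tone.
It is held over (the same pitch as the preceding G) and left by step down to F♯.
Held over from the previous chord and resolving down by step — a suspension.

G is a suspension.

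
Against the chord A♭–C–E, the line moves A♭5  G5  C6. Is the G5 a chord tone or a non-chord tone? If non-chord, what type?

The harmony at that moment is A♭ augmented triad (A♭, C, E); G5 is not a chord tone.
It is approached by step down from A♭5 and left by leap up to C6.
Step in, leap out — an escape tone.

Non-chord tone — an escape tone.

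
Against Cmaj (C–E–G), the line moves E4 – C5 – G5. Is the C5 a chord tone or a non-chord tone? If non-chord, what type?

C major triad contains C, E, G; C is the root, so it is a chord tone.

Chord tone (the root of C major triad).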